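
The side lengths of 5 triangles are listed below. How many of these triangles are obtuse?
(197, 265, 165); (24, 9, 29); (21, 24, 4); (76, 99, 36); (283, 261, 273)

(197,265,165): 165²+197² = 66034 < 70225 = 265² → obtuse
(24,9,29): 9²+24² = 657 < 841 = 29² → obtuse
(21,24,4): 4²+21² = 457 < 576 = 24² → obtuse
(76,99,36): 36²+76² = 7072 < 9801 = 99² → obtuse
(283,261,273): 261²+273² = 142650 > 80089 = 283² → acute
4 of the 5 are obtuse.

4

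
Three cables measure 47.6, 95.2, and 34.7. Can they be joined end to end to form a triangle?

No

The longest side is 95.2, but the other two sum to only 82.3.
82.3 < 95.2, so the triangle inequality fails.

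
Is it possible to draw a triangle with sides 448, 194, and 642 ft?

No

The two shorter sides sum to 642, exactly equal to the longest side 642.
That gives only a degenerate (flat) triangle — the inequality must be strict.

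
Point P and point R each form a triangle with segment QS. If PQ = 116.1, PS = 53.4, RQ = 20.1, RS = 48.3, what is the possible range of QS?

62.7 < QS < 68.4

From triangle PQS: |116.1 − 53.4| < QS < 116.1 + 53.4, i.e. 62.7 < QS < 169.5.
From triangle RQS: 28.2 < QS < 68.4.
Both must hold, so QS lies in the intersection.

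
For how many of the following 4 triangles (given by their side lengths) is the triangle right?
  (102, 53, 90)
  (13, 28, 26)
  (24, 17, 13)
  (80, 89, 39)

(102,53,90): 53²+90² = 10909 > 10404 = 102² → acute
(13,28,26): 13²+26² = 845 > 784 = 28² → acute
(24,17,13): 13²+17² = 458 < 576 = 24² → obtuse
(80,89,39): 39²+80² = 7921 = 89² → right
1 of the 4 is right.

1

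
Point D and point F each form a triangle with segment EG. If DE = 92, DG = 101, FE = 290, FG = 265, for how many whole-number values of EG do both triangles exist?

167

From triangle DEG: 9 < EG < 193.
From triangle FEG: 25 < EG < 555.
Intersection: 25 < EG < 193, so integers 26 through 192: 167 values.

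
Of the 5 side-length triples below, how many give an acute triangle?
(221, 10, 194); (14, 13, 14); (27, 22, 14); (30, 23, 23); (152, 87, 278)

2

(221,10,194): 10+194 ≤ 221, not a triangle
(14,13,14): 13²+14² = 365 > 196 = 14² → acute
(27,22,14): 14²+22² = 680 < 729 = 27² → obtuse
(30,23,23): 23²+23² = 1058 > 900 = 30² → acute
(152,87,278): 87+152 ≤ 278, not a triangle
2 of the 5 are acute.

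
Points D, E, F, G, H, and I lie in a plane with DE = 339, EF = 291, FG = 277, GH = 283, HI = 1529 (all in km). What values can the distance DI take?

The maximum is all hops collinear in one direction: 339 + 291 + 277 + 283 + 1529 = 2719.
The longest hop is 1529; the others sum to 1190. Folding the others back against it leaves at least 1529 − 1190 = 339.

339 ≤ DI ≤ 2719 km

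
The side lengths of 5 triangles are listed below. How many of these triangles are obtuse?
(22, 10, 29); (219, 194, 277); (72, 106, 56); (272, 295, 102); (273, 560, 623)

3

(22,10,29): 10²+22² = 584 < 841 = 29² → obtuse
(219,194,277): 194²+219² = 85597 > 76729 = 277² → acute
(72,106,56): 56²+72² = 8320 < 11236 = 106² → obtuse
(272,295,102): 102²+272² = 84388 < 87025 = 295² → obtuse
(273,560,623): 273²+560² = 388129 = 623² → right
3 of the 5 are obtuse.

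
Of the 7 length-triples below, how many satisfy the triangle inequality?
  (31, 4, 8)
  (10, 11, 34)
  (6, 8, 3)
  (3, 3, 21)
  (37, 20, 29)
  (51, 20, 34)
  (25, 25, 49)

(4,8,31): 4+8 ≤ 31 → not valid
(10,11,34): 10+11 ≤ 34 → not valid
(3,6,8): 3+6 > 8 → valid
(3,3,21): 3+3 ≤ 21 → not valid
(20,29,37): 20+29 > 37 → valid
(20,34,51): 20+34 > 51 → valid
(25,25,49): 25+25 > 49 → valid
4 of the 7 triples form a triangle.

4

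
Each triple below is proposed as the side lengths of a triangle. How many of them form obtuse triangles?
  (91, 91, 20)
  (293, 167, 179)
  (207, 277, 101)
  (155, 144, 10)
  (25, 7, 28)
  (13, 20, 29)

4

(91,91,20): 20²+91² = 8681 > 8281 = 91² → acute
(293,167,179): 167²+179² = 59930 < 85849 = 293² → obtuse
(207,277,101): 101²+207² = 53050 < 76729 = 277² → obtuse
(155,144,10): 10+144 ≤ 155, not a triangle
(25,7,28): 7²+25² = 674 < 784 = 28² → obtuse
(13,20,29): 13²+20² = 569 < 841 = 29² → obtuse
4 of the 6 are obtuse.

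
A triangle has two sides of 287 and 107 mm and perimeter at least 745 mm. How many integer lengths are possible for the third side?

Triangle inequality: 180 < x < 394. Perimeter ≥ 745 gives x ≥ 745 − 287 − 107 = 351.
So 351 ≤ x < 394; integers 351 through 393: 43 values.

43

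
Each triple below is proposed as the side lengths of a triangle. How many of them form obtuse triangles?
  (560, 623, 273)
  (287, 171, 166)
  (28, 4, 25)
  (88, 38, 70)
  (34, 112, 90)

4

(560,623,273): 273²+560² = 388129 = 623² → right
(287,171,166): 166²+171² = 56797 < 82369 = 287² → obtuse
(28,4,25): 4²+25² = 641 < 784 = 28² → obtuse
(88,38,70): 38²+70² = 6344 < 7744 = 88² → obtuse
(34,112,90): 34²+90² = 9256 < 12544 = 112² → obtuse
4 of the 5 are obtuse.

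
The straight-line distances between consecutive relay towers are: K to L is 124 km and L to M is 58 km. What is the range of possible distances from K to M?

By the triangle inequality, |124 − 58| ≤ KM ≤ 124 + 58.

66 ≤ KM ≤ 182 km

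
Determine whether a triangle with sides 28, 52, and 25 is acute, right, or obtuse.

obtuse

Compare the square of the longest side to the sum of squares of the other two: 25² + 28² = 1409 < 2704 = 52².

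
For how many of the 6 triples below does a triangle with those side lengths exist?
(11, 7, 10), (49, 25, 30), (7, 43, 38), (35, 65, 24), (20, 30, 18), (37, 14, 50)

5

(7,10,11): 7+10 > 11 → valid
(25,30,49): 25+30 > 49 → valid
(7,38,43): 7+38 > 43 → valid
(24,35,65): 24+35 ≤ 65 → not valid
(18,20,30): 18+20 > 30 → valid
(14,37,50): 14+37 > 50 → valid
5 of the 6 triples form a triangle.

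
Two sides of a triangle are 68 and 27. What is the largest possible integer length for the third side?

94

The third side must be strictly less than 68 + 27 = 95.
The largest integer below 95 is 94.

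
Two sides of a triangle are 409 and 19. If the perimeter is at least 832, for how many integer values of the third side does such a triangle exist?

Triangle inequality: 390 < x < 428. Perimeter ≥ 832 gives x ≥ 832 − 409 − 19 = 404.
So 404 ≤ x < 428; integers 404 through 427: 24 values.

24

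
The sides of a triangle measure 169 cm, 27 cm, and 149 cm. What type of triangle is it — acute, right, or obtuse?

obtuse

Compare the square of the longest side to the sum of squares of the other two: 27² + 149² = 22930 < 28561 = 169².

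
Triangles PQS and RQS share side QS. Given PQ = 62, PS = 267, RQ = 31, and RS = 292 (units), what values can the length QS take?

From triangle PQS: |62 − 267| < QS < 62 + 267, i.e. 205 < QS < 329.
From triangle RQS: 261 < QS < 323.
Both must hold, so QS lies in the intersection.

261 < QS < 323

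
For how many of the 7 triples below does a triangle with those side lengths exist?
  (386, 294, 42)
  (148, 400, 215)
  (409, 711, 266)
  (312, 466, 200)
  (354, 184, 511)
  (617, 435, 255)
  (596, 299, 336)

(42,294,386): 42+294 ≤ 386 → not valid
(148,215,400): 148+215 ≤ 400 → not valid
(266,409,711): 266+409 ≤ 711 → not valid
(200,312,466): 200+312 > 466 → valid
(184,354,511): 184+354 > 511 → valid
(255,435,617): 255+435 > 617 → valid
(299,336,596): 299+336 > 596 → valid
4 of the 7 triples form a triangle.

4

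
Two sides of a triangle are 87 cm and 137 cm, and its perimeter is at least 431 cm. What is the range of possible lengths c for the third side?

207 ≤ c < 224 cm

Triangle inequality alone gives 50 < c < 224.
The perimeter condition gives c ≥ 431 − 87 − 137 = 207.
Intersecting the two: 207 ≤ c < 224.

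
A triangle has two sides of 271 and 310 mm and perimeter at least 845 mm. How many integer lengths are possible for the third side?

Triangle inequality: 39 < x < 581. Perimeter ≥ 845 gives x ≥ 845 − 271 − 310 = 264.
So 264 ≤ x < 581; integers 264 through 580: 317 values.

317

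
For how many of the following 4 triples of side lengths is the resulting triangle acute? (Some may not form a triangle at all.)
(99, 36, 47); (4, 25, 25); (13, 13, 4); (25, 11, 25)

(99,36,47): 36+47 ≤ 99, not a triangle
(4,25,25): 4²+25² = 641 > 625 = 25² → acute
(13,13,4): 4²+13² = 185 > 169 = 13² → acute
(25,11,25): 11²+25² = 746 > 625 = 25² → acute
3 of the 4 are acute.

3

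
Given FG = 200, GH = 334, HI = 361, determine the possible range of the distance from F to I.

0 ≤ FI ≤ 895

The maximum is all hops collinear in one direction: 200 + 334 + 361 = 895.
The longest hop is 361; the others sum to 534. Since 361 ≤ 534, the path can fold back on itself completely, so the minimum distance is 0.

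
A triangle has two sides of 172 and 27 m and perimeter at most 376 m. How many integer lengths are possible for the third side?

32

Triangle inequality: 145 < x < 199. Perimeter ≤ 376 gives x ≤ 376 − 172 − 27 = 177.
So 145 < x ≤ 177; integers 146 through 177: 32 values.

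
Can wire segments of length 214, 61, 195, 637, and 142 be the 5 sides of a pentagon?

For a pentagon, each side must be shorter than the sum of the others.
Here the longest side is 637, but the remaining 4 sides sum to only 612.

No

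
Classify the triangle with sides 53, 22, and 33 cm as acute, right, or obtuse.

Compare the square of the longest side to the sum of squares of the other two: 22² + 33² = 1573 < 2809 = 53².

obtuse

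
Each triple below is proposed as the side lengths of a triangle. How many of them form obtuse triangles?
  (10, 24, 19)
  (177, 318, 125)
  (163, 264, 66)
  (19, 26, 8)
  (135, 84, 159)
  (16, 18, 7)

3

(10,24,19): 10²+19² = 461 < 576 = 24² → obtuse
(177,318,125): 125+177 ≤ 318, not a triangle
(163,264,66): 66+163 ≤ 264, not a triangle
(19,26,8): 8²+19² = 425 < 676 = 26² → obtuse
(135,84,159): 84²+135² = 25281 = 159² → right
(16,18,7): 7²+16² = 305 < 324 = 18² → obtuse
3 of the 6 are obtuse.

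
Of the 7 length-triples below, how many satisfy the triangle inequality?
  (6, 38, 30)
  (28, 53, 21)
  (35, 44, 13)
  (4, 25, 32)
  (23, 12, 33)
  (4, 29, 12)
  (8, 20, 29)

(6,30,38): 6+30 ≤ 38 → not valid
(21,28,53): 21+28 ≤ 53 → not valid
(13,35,44): 13+35 > 44 → valid
(4,25,32): 4+25 ≤ 32 → not valid
(12,23,33): 12+23 > 33 → valid
(4,12,29): 4+12 ≤ 29 → not valid
(8,20,29): 8+20 ≤ 29 → not valid
2 of the 7 triples form a triangle.

2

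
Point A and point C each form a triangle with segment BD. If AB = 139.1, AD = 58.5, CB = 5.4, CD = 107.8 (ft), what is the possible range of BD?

From triangle ABD: |139.1 − 58.5| < BD < 139.1 + 58.5, i.e. 80.6 < BD < 197.6.
From triangle CBD: 102.4 < BD < 113.2.
Both must hold, so BD lies in the intersection.

102.4 < BD < 113.2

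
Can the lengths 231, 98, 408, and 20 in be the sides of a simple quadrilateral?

For a quadrilateral, each side must be shorter than the sum of the others.
Here the longest side is 408, but the remaining 3 sides sum to only 349.

No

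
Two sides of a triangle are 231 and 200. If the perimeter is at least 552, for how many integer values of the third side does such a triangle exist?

Triangle inequality: 31 < x < 431. Perimeter ≥ 552 gives x ≥ 552 − 231 − 200 = 121.
So 121 ≤ x < 431; integers 121 through 430: 310 values.

310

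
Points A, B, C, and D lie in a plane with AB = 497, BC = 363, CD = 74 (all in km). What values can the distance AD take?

The maximum is all hops collinear in one direction: 497 + 363 + 74 = 934.
The longest hop is 497; the others sum to 437. Folding the others back against it leaves at least 497 − 437 = 60.

60 ≤ AD ≤ 934 km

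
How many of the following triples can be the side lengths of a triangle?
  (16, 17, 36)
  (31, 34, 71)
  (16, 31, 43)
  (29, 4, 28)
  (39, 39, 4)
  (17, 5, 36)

3

(16,17,36): 16+17 ≤ 36 → not valid
(31,34,71): 31+34 ≤ 71 → not valid
(16,31,43): 16+31 > 43 → valid
(4,28,29): 4+28 > 29 → valid
(4,39,39): 4+39 > 39 → valid
(5,17,36): 5+17 ≤ 36 → not valid
3 of the 6 triples form a triangle.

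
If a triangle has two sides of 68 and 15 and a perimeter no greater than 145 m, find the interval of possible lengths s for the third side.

Triangle inequality alone gives 53 < s < 83.
The perimeter condition gives s ≤ 145 − 68 − 15 = 62.
Intersecting the two: 53 < s ≤ 62.

53 < s ≤ 62 m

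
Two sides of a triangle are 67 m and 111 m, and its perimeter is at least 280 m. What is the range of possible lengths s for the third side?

Triangle inequality alone gives 44 < s < 178.
The perimeter condition gives s ≥ 280 − 67 − 111 = 102.
Intersecting the two: 102 ≤ s < 178.

102 ≤ s < 178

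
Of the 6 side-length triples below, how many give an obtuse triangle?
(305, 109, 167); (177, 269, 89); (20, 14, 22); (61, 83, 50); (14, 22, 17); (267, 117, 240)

1

(305,109,167): 109+167 ≤ 305, not a triangle
(177,269,89): 89+177 ≤ 269, not a triangle
(20,14,22): 14²+20² = 596 > 484 = 22² → acute
(61,83,50): 50²+61² = 6221 < 6889 = 83² → obtuse
(14,22,17): 14²+17² = 485 > 484 = 22² → acute
(267,117,240): 117²+240² = 71289 = 267² → right
1 of the 6 is obtuse.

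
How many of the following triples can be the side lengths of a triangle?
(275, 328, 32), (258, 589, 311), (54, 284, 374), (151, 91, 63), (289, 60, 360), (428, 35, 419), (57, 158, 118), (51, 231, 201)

4

(32,275,328): 32+275 ≤ 328 → not valid
(258,311,589): 258+311 ≤ 589 → not valid
(54,284,374): 54+284 ≤ 374 → not valid
(63,91,151): 63+91 > 151 → valid
(60,289,360): 60+289 ≤ 360 → not valid
(35,419,428): 35+419 > 428 → valid
(57,118,158): 57+118 > 158 → valid
(51,201,231): 51+201 > 231 → valid
4 of the 8 triples form a triangle.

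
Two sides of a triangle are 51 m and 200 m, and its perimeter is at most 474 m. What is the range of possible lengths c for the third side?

Triangle inequality alone gives 149 < c < 251.
The perimeter condition gives c ≤ 474 − 51 − 200 = 223.
Intersecting the two: 149 < c ≤ 223.

149 < c ≤ 223 m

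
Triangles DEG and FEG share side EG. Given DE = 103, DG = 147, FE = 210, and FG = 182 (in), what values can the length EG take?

From triangle DEG: |103 − 147| < EG < 103 + 147, i.e. 44 < EG < 250.
From triangle FEG: 28 < EG < 392.
Both must hold, so EG lies in the intersection.

44 < EG < 250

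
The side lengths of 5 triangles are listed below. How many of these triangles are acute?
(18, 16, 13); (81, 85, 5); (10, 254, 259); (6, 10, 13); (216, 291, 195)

1

(18,16,13): 13²+16² = 425 > 324 = 18² → acute
(81,85,5): 5²+81² = 6586 < 7225 = 85² → obtuse
(10,254,259): 10²+254² = 64616 < 67081 = 259² → obtuse
(6,10,13): 6²+10² = 136 < 169 = 13² → obtuse
(216,291,195): 195²+216² = 84681 = 291² → right
1 of the 5 is acute.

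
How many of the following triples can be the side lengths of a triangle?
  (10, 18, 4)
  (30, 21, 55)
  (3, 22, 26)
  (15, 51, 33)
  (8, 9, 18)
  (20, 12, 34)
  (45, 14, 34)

1

(4,10,18): 4+10 ≤ 18 → not valid
(21,30,55): 21+30 ≤ 55 → not valid
(3,22,26): 3+22 ≤ 26 → not valid
(15,33,51): 15+33 ≤ 51 → not valid
(8,9,18): 8+9 ≤ 18 → not valid
(12,20,34): 12+20 ≤ 34 → not valid
(14,34,45): 14+34 > 45 → valid
1 of the 7 triples forms a triangle.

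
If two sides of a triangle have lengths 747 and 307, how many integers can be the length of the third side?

613

The third side lies in the open interval (440, 1054).
Integers from 441 to 1053 inclusive: 1053 − 441 + 1 = 613.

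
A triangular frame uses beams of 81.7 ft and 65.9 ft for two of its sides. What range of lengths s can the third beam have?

By the triangle inequality, s must be less than 81.7 + 65.9 = 147.6 and greater than |81.7 − 65.9| = 15.8.

15.8 < s < 147.6 (ft)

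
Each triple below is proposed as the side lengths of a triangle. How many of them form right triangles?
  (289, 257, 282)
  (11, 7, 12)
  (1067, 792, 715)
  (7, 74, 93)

(289,257,282): 257²+282² = 145573 > 83521 = 289² → acute
(11,7,12): 7²+11² = 170 > 144 = 12² → acute
(1067,792,715): 715²+792² = 1138489 = 1067² → right
(7,74,93): 7+74 ≤ 93, not a triangle
1 of the 4 is right.

1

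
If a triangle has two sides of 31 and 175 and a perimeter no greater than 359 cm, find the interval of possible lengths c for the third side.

144 < c ≤ 153 cm

Triangle inequality alone gives 144 < c < 206.
The perimeter condition gives c ≤ 359 − 31 − 175 = 153.
Intersecting the two: 144 < c ≤ 153.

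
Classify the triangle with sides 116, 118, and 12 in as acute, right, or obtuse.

obtuse

Compare the square of the longest side to the sum of squares of the other two: 12² + 116² = 13600 < 13924 = 118².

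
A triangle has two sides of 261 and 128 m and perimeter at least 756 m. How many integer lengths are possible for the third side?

Triangle inequality: 133 < x < 389. Perimeter ≥ 756 gives x ≥ 756 − 261 − 128 = 367.
So 367 ≤ x < 389; integers 367 through 388: 22 values.

22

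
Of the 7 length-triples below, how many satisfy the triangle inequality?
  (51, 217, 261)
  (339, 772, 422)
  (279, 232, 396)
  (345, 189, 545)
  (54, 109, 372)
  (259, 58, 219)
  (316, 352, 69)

4

(51,217,261): 51+217 > 261 → valid
(339,422,772): 339+422 ≤ 772 → not valid
(232,279,396): 232+279 > 396 → valid
(189,345,545): 189+345 ≤ 545 → not valid
(54,109,372): 54+109 ≤ 372 → not valid
(58,219,259): 58+219 > 259 → valid
(69,316,352): 69+316 > 352 → valid
4 of the 7 triples form a triangle.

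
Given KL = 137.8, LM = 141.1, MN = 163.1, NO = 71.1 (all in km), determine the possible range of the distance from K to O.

0 ≤ KO ≤ 513.1 km

The maximum is all hops collinear in one direction: 137.8 + 141.1 + 163.1 + 71.1 = 513.1.
The longest hop is 163.1; the others sum to 350.0. Since 163.1 ≤ 350.0, the path can fold back on itself completely, so the minimum distance is 0.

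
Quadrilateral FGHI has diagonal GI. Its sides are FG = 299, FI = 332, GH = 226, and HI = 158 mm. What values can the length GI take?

From triangle FGI: |299 − 332| < GI < 299 + 332, i.e. 33 < GI < 631.
From triangle HGI: 68 < GI < 384.
Both must hold, so GI lies in the intersection.

68 < GI < 384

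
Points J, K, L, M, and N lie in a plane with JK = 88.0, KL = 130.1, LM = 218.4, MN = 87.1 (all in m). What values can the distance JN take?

The maximum is all hops collinear in one direction: 88.0 + 130.1 + 218.4 + 87.1 = 523.6.
The longest hop is 218.4; the others sum to 305.2. Since 218.4 ≤ 305.2, the path can fold back on itself completely, so the minimum distance is 0.

0 ≤ JN ≤ 523.6 m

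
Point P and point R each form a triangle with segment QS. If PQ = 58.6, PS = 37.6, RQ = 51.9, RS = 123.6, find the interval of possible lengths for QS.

71.7 < QS < 96.2

From triangle PQS: |58.6 − 37.6| < QS < 58.6 + 37.6, i.e. 21.0 < QS < 96.2.
From triangle RQS: 71.7 < QS < 175.5.
Both must hold, so QS lies in the intersection.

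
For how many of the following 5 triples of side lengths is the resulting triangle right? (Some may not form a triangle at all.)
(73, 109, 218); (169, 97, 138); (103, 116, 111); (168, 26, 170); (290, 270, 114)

1

(73,109,218): 73+109 ≤ 218, not a triangle
(169,97,138): 97²+138² = 28453 < 28561 = 169² → obtuse
(103,116,111): 103²+111² = 22930 > 13456 = 116² → acute
(168,26,170): 26²+168² = 28900 = 170² → right
(290,270,114): 114²+270² = 85896 > 84100 = 290² → acute
1 of the 5 is right.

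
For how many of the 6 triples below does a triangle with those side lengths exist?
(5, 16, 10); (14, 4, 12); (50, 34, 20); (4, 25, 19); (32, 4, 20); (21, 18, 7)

(5,10,16): 5+10 ≤ 16 → not valid
(4,12,14): 4+12 > 14 → valid
(20,34,50): 20+34 > 50 → valid
(4,19,25): 4+19 ≤ 25 → not valid
(4,20,32): 4+20 ≤ 32 → not valid
(7,18,21): 7+18 > 21 → valid
3 of the 6 triples form a triangle.

3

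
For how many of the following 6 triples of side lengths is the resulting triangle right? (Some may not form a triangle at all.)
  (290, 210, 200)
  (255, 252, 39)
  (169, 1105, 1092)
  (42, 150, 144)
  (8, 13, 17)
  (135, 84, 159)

(290,210,200): 200²+210² = 84100 = 290² → right
(255,252,39): 39²+252² = 65025 = 255² → right
(169,1105,1092): 169²+1092² = 1221025 = 1105² → right
(42,150,144): 42²+144² = 22500 = 150² → right
(8,13,17): 8²+13² = 233 < 289 = 17² → obtuse
(135,84,159): 84²+135² = 25281 = 159² → right
5 of the 6 are right.

5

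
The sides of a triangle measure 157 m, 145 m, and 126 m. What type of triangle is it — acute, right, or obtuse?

acute

Compare the square of the longest side to the sum of squares of the other two: 126² + 145² = 36901 > 24649 = 157².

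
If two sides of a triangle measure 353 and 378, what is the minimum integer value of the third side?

26

The third side must be strictly greater than |353 − 378| = 25.
The smallest integer above 25 is 26.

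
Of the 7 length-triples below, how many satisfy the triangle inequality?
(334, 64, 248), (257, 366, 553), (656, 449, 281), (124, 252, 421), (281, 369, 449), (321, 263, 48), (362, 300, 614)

4

(64,248,334): 64+248 ≤ 334 → not valid
(257,366,553): 257+366 > 553 → valid
(281,449,656): 281+449 > 656 → valid
(124,252,421): 124+252 ≤ 421 → not valid
(281,369,449): 281+369 > 449 → valid
(48,263,321): 48+263 ≤ 321 → not valid
(300,362,614): 300+362 > 614 → valid
4 of the 7 triples form a triangle.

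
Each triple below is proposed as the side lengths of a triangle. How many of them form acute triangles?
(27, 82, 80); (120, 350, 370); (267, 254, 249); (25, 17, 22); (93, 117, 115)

4

(27,82,80): 27²+80² = 7129 > 6724 = 82² → acute
(120,350,370): 120²+350² = 136900 = 370² → right
(267,254,249): 249²+254² = 126517 > 71289 = 267² → acute
(25,17,22): 17²+22² = 773 > 625 = 25² → acute
(93,117,115): 93²+115² = 21874 > 13689 = 117² → acute
4 of the 5 are acute.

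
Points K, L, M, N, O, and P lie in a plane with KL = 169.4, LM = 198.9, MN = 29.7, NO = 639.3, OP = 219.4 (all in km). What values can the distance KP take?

The maximum is all hops collinear in one direction: 169.4 + 198.9 + 29.7 + 639.3 + 219.4 = 1256.7.
The longest hop is 639.3; the others sum to 617.4. Folding the others back against it leaves at least 639.3 − 617.4 = 21.9.

21.9 ≤ KP ≤ 1256.7 km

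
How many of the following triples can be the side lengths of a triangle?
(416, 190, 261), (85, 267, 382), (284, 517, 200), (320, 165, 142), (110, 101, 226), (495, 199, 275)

(190,261,416): 190+261 > 416 → valid
(85,267,382): 85+267 ≤ 382 → not valid
(200,284,517): 200+284 ≤ 517 → not valid
(142,165,320): 142+165 ≤ 320 → not valid
(101,110,226): 101+110 ≤ 226 → not valid
(199,275,495): 199+275 ≤ 495 → not valid
1 of the 6 triples forms a triangle.

1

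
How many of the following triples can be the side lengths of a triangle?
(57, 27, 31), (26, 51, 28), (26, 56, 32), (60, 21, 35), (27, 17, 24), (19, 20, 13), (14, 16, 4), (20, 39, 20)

7

(27,31,57): 27+31 > 57 → valid
(26,28,51): 26+28 > 51 → valid
(26,32,56): 26+32 > 56 → valid
(21,35,60): 21+35 ≤ 60 → not valid
(17,24,27): 17+24 > 27 → valid
(13,19,20): 13+19 > 20 → valid
(4,14,16): 4+14 > 16 → valid
(20,20,39): 20+20 > 39 → valid
7 of the 8 triples form a triangle.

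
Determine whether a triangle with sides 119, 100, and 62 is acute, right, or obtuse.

obtuse

Compare the square of the longest side to the sum of squares of the other two: 62² + 100² = 13844 < 14161 = 119².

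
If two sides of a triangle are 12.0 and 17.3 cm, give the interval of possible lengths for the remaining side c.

By the triangle inequality, c must be less than 12.0 + 17.3 = 29.3 and greater than |12.0 − 17.3| = 5.3.

5.3 < c < 29.3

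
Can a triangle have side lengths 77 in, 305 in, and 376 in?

The longest side is 376, and the other two sum to 382.
Since 382 > 376, the triangle inequality holds.

Yes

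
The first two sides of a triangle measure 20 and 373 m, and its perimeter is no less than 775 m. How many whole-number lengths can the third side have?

11

Triangle inequality: 353 < x < 393. Perimeter ≥ 775 gives x ≥ 775 − 20 − 373 = 382.
So 382 ≤ x < 393; integers 382 through 392: 11 values.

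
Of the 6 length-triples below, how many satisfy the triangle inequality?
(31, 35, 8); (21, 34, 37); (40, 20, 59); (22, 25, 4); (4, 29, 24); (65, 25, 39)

(8,31,35): 8+31 > 35 → valid
(21,34,37): 21+34 > 37 → valid
(20,40,59): 20+40 > 59 → valid
(4,22,25): 4+22 > 25 → valid
(4,24,29): 4+24 ≤ 29 → not valid
(25,39,65): 25+39 ≤ 65 → not valid
4 of the 6 triples form a triangle.

4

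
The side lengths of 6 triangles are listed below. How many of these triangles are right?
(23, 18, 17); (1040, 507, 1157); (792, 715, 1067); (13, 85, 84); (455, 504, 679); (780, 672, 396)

(23,18,17): 17²+18² = 613 > 529 = 23² → acute
(1040,507,1157): 507²+1040² = 1338649 = 1157² → right
(792,715,1067): 715²+792² = 1138489 = 1067² → right
(13,85,84): 13²+84² = 7225 = 85² → right
(455,504,679): 455²+504² = 461041 = 679² → right
(780,672,396): 396²+672² = 608400 = 780² → right
5 of the 6 are right.

5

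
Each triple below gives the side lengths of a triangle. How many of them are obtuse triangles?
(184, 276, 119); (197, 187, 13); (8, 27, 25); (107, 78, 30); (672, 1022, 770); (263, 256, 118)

4

(184,276,119): 119²+184² = 48017 < 76176 = 276² → obtuse
(197,187,13): 13²+187² = 35138 < 38809 = 197² → obtuse
(8,27,25): 8²+25² = 689 < 729 = 27² → obtuse
(107,78,30): 30²+78² = 6984 < 11449 = 107² → obtuse
(672,1022,770): 672²+770² = 1044484 = 1022² → right
(263,256,118): 118²+256² = 79460 > 69169 = 263² → acute
4 of the 6 are obtuse.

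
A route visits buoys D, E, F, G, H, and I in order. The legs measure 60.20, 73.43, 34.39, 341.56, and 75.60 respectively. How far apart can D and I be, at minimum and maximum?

The maximum is all hops collinear in one direction: 60.20 + 73.43 + 34.39 + 341.56 + 75.60 = 585.18.
The longest hop is 341.56; the others sum to 243.62. Folding the others back against it leaves at least 341.56 − 243.62 = 97.94.

97.94 ≤ DI ≤ 585.18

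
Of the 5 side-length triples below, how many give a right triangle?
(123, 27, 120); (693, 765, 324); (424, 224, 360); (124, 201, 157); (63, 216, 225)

(123,27,120): 27²+120² = 15129 = 123² → right
(693,765,324): 324²+693² = 585225 = 765² → right
(424,224,360): 224²+360² = 179776 = 424² → right
(124,201,157): 124²+157² = 40025 < 40401 = 201² → obtuse
(63,216,225): 63²+216² = 50625 = 225² → right
4 of the 5 are right.

4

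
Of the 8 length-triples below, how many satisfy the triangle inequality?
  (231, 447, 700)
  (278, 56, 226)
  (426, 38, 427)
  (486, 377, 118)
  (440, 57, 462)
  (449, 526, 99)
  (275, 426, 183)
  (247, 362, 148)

(231,447,700): 231+447 ≤ 700 → not valid
(56,226,278): 56+226 > 278 → valid
(38,426,427): 38+426 > 427 → valid
(118,377,486): 118+377 > 486 → valid
(57,440,462): 57+440 > 462 → valid
(99,449,526): 99+449 > 526 → valid
(183,275,426): 183+275 > 426 → valid
(148,247,362): 148+247 > 362 → valid
7 of the 8 triples form a triangle.

7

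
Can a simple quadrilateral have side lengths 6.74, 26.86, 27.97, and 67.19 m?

No

For a quadrilateral, each side must be shorter than the sum of the others.
Here the longest side is 67.19, but the remaining 3 sides sum to only 61.57.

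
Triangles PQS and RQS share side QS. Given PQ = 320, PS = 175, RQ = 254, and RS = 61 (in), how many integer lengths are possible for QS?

121

From triangle PQS: 145 < QS < 495.
From triangle RQS: 193 < QS < 315.
Intersection: 193 < QS < 315, so integers 194 through 314: 121 values.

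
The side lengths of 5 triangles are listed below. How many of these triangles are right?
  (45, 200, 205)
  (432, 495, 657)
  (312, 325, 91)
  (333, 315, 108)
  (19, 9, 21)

(45,200,205): 45²+200² = 42025 = 205² → right
(432,495,657): 432²+495² = 431649 = 657² → right
(312,325,91): 91²+312² = 105625 = 325² → right
(333,315,108): 108²+315² = 110889 = 333² → right
(19,9,21): 9²+19² = 442 > 441 = 21² → acute
4 of the 5 are right.

4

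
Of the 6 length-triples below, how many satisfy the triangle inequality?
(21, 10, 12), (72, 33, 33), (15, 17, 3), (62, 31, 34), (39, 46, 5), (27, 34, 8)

4

(10,12,21): 10+12 > 21 → valid
(33,33,72): 33+33 ≤ 72 → not valid
(3,15,17): 3+15 > 17 → valid
(31,34,62): 31+34 > 62 → valid
(5,39,46): 5+39 ≤ 46 → not valid
(8,27,34): 8+27 > 34 → valid
4 of the 6 triples form a triangle.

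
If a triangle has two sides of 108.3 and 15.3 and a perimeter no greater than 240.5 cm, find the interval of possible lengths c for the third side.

Triangle inequality alone gives 93.0 < c < 123.6.
The perimeter condition gives c ≤ 240.5 − 108.3 − 15.3 = 116.9.
Intersecting the two: 93.0 < c ≤ 116.9.

93.0 < c ≤ 116.9 cm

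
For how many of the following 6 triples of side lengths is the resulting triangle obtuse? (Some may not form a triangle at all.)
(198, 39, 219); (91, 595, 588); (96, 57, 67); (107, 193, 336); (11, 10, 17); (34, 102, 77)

(198,39,219): 39²+198² = 40725 < 47961 = 219² → obtuse
(91,595,588): 91²+588² = 354025 = 595² → right
(96,57,67): 57²+67² = 7738 < 9216 = 96² → obtuse
(107,193,336): 107+193 ≤ 336, not a triangle
(11,10,17): 10²+11² = 221 < 289 = 17² → obtuse
(34,102,77): 34²+77² = 7085 < 10404 = 102² → obtuse
4 of the 6 are obtuse.

4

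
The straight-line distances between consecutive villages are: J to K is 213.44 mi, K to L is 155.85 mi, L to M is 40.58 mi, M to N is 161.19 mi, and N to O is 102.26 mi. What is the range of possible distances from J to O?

0 ≤ JO ≤ 673.32 mi

The maximum is all hops collinear in one direction: 213.44 + 155.85 + 40.58 + 161.19 + 102.26 = 673.32.
The longest hop is 213.44; the others sum to 459.88. Since 213.44 ≤ 459.88, the path can fold back on itself completely, so the minimum distance is 0.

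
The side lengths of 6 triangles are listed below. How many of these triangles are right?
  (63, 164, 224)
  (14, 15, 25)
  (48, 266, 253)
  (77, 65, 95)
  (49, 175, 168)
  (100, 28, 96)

2

(63,164,224): 63²+164² = 30865 < 50176 = 224² → obtuse
(14,15,25): 14²+15² = 421 < 625 = 25² → obtuse
(48,266,253): 48²+253² = 66313 < 70756 = 266² → obtuse
(77,65,95): 65²+77² = 10154 > 9025 = 95² → acute
(49,175,168): 49²+168² = 30625 = 175² → right
(100,28,96): 28²+96² = 10000 = 100² → right
2 of the 6 are right.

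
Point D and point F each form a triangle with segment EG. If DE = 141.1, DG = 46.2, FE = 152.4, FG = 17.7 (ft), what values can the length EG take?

From triangle DEG: |141.1 − 46.2| < EG < 141.1 + 46.2, i.e. 94.9 < EG < 187.3.
From triangle FEG: 134.7 < EG < 170.1.
Both must hold, so EG lies in the intersection.

134.7 < EG < 170.1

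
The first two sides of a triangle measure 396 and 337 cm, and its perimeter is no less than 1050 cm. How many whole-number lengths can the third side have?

Triangle inequality: 59 < x < 733. Perimeter ≥ 1050 gives x ≥ 1050 − 396 − 337 = 317.
So 317 ≤ x < 733; integers 317 through 732: 416 values.

416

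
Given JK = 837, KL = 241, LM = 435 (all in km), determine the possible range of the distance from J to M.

161 ≤ JM ≤ 1513 km

The maximum is all hops collinear in one direction: 837 + 241 + 435 = 1513.
The longest hop is 837; the others sum to 676. Folding the others back against it leaves at least 837 − 676 = 161.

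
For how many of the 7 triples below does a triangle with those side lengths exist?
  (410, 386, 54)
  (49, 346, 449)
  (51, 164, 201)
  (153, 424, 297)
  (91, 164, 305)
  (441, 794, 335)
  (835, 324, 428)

3

(54,386,410): 54+386 > 410 → valid
(49,346,449): 49+346 ≤ 449 → not valid
(51,164,201): 51+164 > 201 → valid
(153,297,424): 153+297 > 424 → valid
(91,164,305): 91+164 ≤ 305 → not valid
(335,441,794): 335+441 ≤ 794 → not valid
(324,428,835): 324+428 ≤ 835 → not valid
3 of the 7 triples form a triangle.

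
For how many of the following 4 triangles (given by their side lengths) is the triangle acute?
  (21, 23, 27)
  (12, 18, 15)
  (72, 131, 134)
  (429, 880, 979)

(21,23,27): 21²+23² = 970 > 729 = 27² → acute
(12,18,15): 12²+15² = 369 > 324 = 18² → acute
(72,131,134): 72²+131² = 22345 > 17956 = 134² → acute
(429,880,979): 429²+880² = 958441 = 979² → right
3 of the 4 are acute.

3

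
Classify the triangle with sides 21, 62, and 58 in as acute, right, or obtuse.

obtuse

Compare the square of the longest side to the sum of squares of the other two: 21² + 58² = 3805 < 3844 = 62².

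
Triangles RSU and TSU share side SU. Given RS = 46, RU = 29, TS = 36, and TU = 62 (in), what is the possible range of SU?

From triangle RSU: |46 − 29| < SU < 46 + 29, i.e. 17 < SU < 75.
From triangle TSU: 26 < SU < 98.
Both must hold, so SU lies in the intersection.

26 < SU < 75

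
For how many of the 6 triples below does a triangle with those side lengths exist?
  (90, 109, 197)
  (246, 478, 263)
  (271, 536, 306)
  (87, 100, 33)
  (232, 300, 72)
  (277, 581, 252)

(90,109,197): 90+109 > 197 → valid
(246,263,478): 246+263 > 478 → valid
(271,306,536): 271+306 > 536 → valid
(33,87,100): 33+87 > 100 → valid
(72,232,300): 72+232 > 300 → valid
(252,277,581): 252+277 ≤ 581 → not valid
5 of the 6 triples form a triangle.

5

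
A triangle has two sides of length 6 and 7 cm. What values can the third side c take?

1 < c < 13

By the triangle inequality, c must be less than 6 + 7 = 13 and greater than |6 − 7| = 1.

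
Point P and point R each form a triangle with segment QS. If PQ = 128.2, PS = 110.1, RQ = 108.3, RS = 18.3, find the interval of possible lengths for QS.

From triangle PQS: |128.2 − 110.1| < QS < 128.2 + 110.1, i.e. 18.1 < QS < 238.3.
From triangle RQS: 90.0 < QS < 126.6.
Both must hold, so QS lies in the intersection.

90.0 < QS < 126.6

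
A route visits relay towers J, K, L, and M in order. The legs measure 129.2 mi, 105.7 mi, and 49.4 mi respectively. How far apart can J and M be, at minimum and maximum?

The maximum is all hops collinear in one direction: 129.2 + 105.7 + 49.4 = 284.3.
The longest hop is 129.2; the others sum to 155.1. Since 129.2 ≤ 155.1, the path can fold back on itself completely, so the minimum distance is 0.

0 ≤ JM ≤ 284.3 mi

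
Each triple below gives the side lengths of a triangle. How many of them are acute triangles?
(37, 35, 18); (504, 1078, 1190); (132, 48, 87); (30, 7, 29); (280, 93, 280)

(37,35,18): 18²+35² = 1549 > 1369 = 37² → acute
(504,1078,1190): 504²+1078² = 1416100 = 1190² → right
(132,48,87): 48²+87² = 9873 < 17424 = 132² → obtuse
(30,7,29): 7²+29² = 890 < 900 = 30² → obtuse
(280,93,280): 93²+280² = 87049 > 78400 = 280² → acute
2 of the 5 are acute.

2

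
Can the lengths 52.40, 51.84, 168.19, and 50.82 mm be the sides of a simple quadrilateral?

No

For a quadrilateral, each side must be shorter than the sum of the others.
Here the longest side is 168.19, but the remaining 3 sides sum to only 155.06.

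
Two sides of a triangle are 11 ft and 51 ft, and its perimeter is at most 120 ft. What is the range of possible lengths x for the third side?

Triangle inequality alone gives 40 < x < 62.
The perimeter condition gives x ≤ 120 − 11 − 51 = 58.
Intersecting the two: 40 < x ≤ 58.

40 < x ≤ 58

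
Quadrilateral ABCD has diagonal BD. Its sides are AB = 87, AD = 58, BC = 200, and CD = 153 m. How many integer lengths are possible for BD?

From triangle ABD: 29 < BD < 145.
From triangle CBD: 47 < BD < 353.
Intersection: 47 < BD < 145, so integers 48 through 144: 97 values.

97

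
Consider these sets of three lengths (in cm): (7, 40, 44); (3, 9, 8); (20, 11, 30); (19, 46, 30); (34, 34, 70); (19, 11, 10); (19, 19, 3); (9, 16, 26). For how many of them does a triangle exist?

(7,40,44): 7+40 > 44 → valid
(3,8,9): 3+8 > 9 → valid
(11,20,30): 11+20 > 30 → valid
(19,30,46): 19+30 > 46 → valid
(34,34,70): 34+34 ≤ 70 → not valid
(10,11,19): 10+11 > 19 → valid
(3,19,19): 3+19 > 19 → valid
(9,16,26): 9+16 ≤ 26 → not valid
6 of the 8 triples form a triangle.

6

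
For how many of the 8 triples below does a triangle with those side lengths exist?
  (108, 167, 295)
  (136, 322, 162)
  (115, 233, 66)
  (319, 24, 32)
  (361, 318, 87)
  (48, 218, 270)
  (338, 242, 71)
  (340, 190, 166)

(108,167,295): 108+167 ≤ 295 → not valid
(136,162,322): 136+162 ≤ 322 → not valid
(66,115,233): 66+115 ≤ 233 → not valid
(24,32,319): 24+32 ≤ 319 → not valid
(87,318,361): 87+318 > 361 → valid
(48,218,270): 48+218 ≤ 270 → not valid
(71,242,338): 71+242 ≤ 338 → not valid
(166,190,340): 166+190 > 340 → valid
2 of the 8 triples form a triangle.

2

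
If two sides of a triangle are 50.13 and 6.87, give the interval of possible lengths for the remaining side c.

43.26 < c < 57.00

By the triangle inequality, c must be less than 50.13 + 6.87 = 57.00 and greater than |50.13 − 6.87| = 43.26.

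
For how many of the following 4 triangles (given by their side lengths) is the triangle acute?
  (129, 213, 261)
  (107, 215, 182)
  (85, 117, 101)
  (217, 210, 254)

2

(129,213,261): 129²+213² = 62010 < 68121 = 261² → obtuse
(107,215,182): 107²+182² = 44573 < 46225 = 215² → obtuse
(85,117,101): 85²+101² = 17426 > 13689 = 117² → acute
(217,210,254): 210²+217² = 91189 > 64516 = 254² → acute
2 of the 4 are acute.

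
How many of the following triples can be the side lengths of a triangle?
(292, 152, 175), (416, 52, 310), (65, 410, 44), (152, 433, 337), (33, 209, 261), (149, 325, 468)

3

(152,175,292): 152+175 > 292 → valid
(52,310,416): 52+310 ≤ 416 → not valid
(44,65,410): 44+65 ≤ 410 → not valid
(152,337,433): 152+337 > 433 → valid
(33,209,261): 33+209 ≤ 261 → not valid
(149,325,468): 149+325 > 468 → valid
3 of the 6 triples form a triangle.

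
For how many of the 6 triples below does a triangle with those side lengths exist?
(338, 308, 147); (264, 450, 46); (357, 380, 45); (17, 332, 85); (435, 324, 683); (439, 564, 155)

4

(147,308,338): 147+308 > 338 → valid
(46,264,450): 46+264 ≤ 450 → not valid
(45,357,380): 45+357 > 380 → valid
(17,85,332): 17+85 ≤ 332 → not valid
(324,435,683): 324+435 > 683 → valid
(155,439,564): 155+439 > 564 → valid
4 of the 6 triples form a triangle.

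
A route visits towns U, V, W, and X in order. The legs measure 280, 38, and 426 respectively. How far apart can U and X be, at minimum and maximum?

The maximum is all hops collinear in one direction: 280 + 38 + 426 = 744.
The longest hop is 426; the others sum to 318. Folding the others back against it leaves at least 426 − 318 = 108.

108 ≤ UX ≤ 744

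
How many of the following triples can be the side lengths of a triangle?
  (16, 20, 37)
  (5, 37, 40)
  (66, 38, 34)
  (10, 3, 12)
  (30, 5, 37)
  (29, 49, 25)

(16,20,37): 16+20 ≤ 37 → not valid
(5,37,40): 5+37 > 40 → valid
(34,38,66): 34+38 > 66 → valid
(3,10,12): 3+10 > 12 → valid
(5,30,37): 5+30 ≤ 37 → not valid
(25,29,49): 25+29 > 49 → valid
4 of the 6 triples form a triangle.

4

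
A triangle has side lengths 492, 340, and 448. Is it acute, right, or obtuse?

Compare the square of the longest side to the sum of squares of the other two: 340² + 448² = 316304 > 242064 = 492².

acute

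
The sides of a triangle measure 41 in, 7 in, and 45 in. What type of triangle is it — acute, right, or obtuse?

Compare the square of the longest side to the sum of squares of the other two: 7² + 41² = 1730 < 2025 = 45².

obtuse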